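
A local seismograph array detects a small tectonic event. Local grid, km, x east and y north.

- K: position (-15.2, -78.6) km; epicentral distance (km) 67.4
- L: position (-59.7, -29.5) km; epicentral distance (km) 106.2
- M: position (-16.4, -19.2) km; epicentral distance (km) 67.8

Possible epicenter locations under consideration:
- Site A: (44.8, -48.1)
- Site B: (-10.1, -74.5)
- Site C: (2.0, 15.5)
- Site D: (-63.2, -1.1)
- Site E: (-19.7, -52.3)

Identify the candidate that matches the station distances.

For each candidate, compare |candidate − station| to the reported distance:
Site A: residuals K 0.1, L 0.1, M 0.1 → max 0.1 km
Site B: residuals K 60.9, L 39.2, M 12.1 → max 60.9 km
Site C: residuals K 28.3, L 29.8, M 28.5 → max 29.8 km
Site D: residuals K 23.8, L 77.6, M 17.6 → max 77.6 km
Site E: residuals K 40.7, L 60.2, M 34.5 → max 60.2 km
Only Site A has all residuals ≈ 0.

Site A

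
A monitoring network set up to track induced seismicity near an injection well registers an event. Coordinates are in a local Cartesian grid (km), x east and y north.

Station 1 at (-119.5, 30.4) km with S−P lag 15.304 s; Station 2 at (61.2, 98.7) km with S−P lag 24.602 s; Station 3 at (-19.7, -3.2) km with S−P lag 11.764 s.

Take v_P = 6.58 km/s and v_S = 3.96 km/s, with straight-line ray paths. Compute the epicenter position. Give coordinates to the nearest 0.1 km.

-64.2 km east, -111.4 km north

Distance from S−P lag: d = Δt · v_P v_S / (v_P − v_S) = Δt · (6.58·3.96)/(6.58−3.96) ≈ 9.9453·Δt.
So d_Station 1 = 152.20, d_Station 2 = 244.68, d_Station 3 = 117.00 km.
Circle about each station: (x + 119.5)² + (y − 30.4)² = 152.20²; (x − 61.2)² + (y − 98.7)² = 244.68²; (x + 19.7)² + (y + 3.2)² = 117.00².
Subtracting the Station 1 equation from the Station 2 and Station 3 equations removes the quadratic terms:
361.4 x + 136.6 y = -38420.74
199.6 x − 67.2 y = -5330.24
Solving the 2×2 system: x ≈ -64.2, y ≈ -111.4 km.
Check against Station 1 (with the unrounded x, y): √((x + 119.5)²+(y − 30.4)²) = 152.19 ≈ 152.20 km. ✓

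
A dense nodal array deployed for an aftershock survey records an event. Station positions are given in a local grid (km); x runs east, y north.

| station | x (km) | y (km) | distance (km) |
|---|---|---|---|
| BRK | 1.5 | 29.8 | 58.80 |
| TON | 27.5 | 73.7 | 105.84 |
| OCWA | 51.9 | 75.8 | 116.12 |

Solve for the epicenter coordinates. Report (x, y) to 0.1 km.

x ≈ 1.9 km, y ≈ -29.0 km

Circle about each station: (x − 1.5)² + (y − 29.8)² = 58.80²; (x − 27.5)² + (y − 73.7)² = 105.84²; (x − 51.9)² + (y − 75.8)² = 116.12².
Subtracting pairs of circle equations eliminates x²+y² and gives linear equations (the radical axes):
52.0 x + 87.8 y = -2447.02
100.8 x + 92.0 y = -2477.45
Solving the 2×2 system: x ≈ 1.9, y ≈ -29.0 km.
Check against BRK (with the unrounded x, y): √((x − 1.5)²+(y − 29.8)²) = 58.78 ≈ 58.80 km. ✓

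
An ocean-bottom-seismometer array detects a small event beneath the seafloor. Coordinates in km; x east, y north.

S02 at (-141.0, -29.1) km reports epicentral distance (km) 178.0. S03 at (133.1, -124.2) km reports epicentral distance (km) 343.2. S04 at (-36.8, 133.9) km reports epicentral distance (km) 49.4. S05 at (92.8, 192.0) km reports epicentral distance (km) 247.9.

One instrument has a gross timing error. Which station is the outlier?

Solve using three stations at a time. Using S02, S03, S04 (subtract circle equations pairwise → linear system) gives (x, y) ≈ (-85.8, 140.1).
Distances from that point to each station vs reported:
  S02: calculated 178.0 vs reported 178.0 → residual 0.0 km
  S03: calculated 343.2 vs reported 343.2 → residual 0.0 km
  S04: calculated 49.4 vs reported 49.4 → residual 0.0 km
  S05: calculated 186.0 vs reported 247.9 → residual 61.9 km
S02, S03, S04 are mutually consistent (residuals ≈ 0); S05 is off by 61.9 km.

S05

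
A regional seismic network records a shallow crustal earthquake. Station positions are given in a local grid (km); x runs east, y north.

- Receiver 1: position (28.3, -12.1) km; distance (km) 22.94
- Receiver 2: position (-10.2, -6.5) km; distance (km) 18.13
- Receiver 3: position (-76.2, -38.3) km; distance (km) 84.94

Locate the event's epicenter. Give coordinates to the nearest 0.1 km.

(5.6, -15.4)

Circle about each station: (x − 28.3)² + (y + 12.1)² = 22.94²; (x + 10.2)² + (y + 6.5)² = 18.13²; (x + 76.2)² + (y + 38.3)² = 84.94².
Subtracting pairs of circle equations eliminates x²+y² and gives linear equations (the radical axes):
-77.0 x + 11.2 y = -603.46
-209.0 x − 52.4 y = -362.53
Solving the 2×2 system: x ≈ 5.6, y ≈ -15.4 km.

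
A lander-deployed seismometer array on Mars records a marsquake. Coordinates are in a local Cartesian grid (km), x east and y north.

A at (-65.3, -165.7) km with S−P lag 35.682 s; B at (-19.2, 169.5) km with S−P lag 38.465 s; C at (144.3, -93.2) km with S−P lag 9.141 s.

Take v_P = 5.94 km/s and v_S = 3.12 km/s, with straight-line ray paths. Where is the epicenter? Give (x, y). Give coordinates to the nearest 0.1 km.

x ≈ 129.4 km, y ≈ -35.0 km

Distance from S−P lag: d = Δt · v_P v_S / (v_P − v_S) = Δt · (5.94·3.12)/(5.94−3.12) ≈ 6.5719·Δt.
So d_A = 234.50, d_B = 252.79, d_C = 60.07 km.
Circle about each station: (x + 65.3)² + (y + 165.7)² = 234.50²; (x + 19.2)² + (y − 169.5)² = 252.79²; (x − 144.3)² + (y + 93.2)² = 60.07².
Subtracting the A equation from the B and C equations removes the quadratic terms:
92.2 x + 670.4 y = -11534.22
419.2 x + 145.0 y = 49170.00
Solving the 2×2 system: x ≈ 129.4, y ≈ -35.0 km.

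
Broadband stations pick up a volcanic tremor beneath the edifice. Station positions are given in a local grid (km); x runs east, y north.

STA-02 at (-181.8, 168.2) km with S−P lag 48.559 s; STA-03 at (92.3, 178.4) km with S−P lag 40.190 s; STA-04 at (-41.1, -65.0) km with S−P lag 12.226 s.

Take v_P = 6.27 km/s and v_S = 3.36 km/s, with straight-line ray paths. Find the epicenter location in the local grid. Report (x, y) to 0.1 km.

36.7 km east, -107.2 km north

Distance from S−P lag: d = Δt · v_P v_S / (v_P − v_S) = Δt · (6.27·3.36)/(6.27−3.36) ≈ 7.2396·Δt.
So d_STA-02 = 351.55, d_STA-03 = 290.96, d_STA-04 = 88.51 km.
Circle about each station: (x + 181.8)² + (y − 168.2)² = 351.55²; (x − 92.3)² + (y − 178.4)² = 290.96²; (x + 41.1)² + (y + 65.0)² = 88.51².
Subtracting the STA-02 equation from the STA-03 and STA-04 equations removes the quadratic terms:
548.2 x + 20.4 y = 17933.05
281.4 x − 466.4 y = 60325.11
Solving the 2×2 system: x ≈ 36.7, y ≈ -107.2 km.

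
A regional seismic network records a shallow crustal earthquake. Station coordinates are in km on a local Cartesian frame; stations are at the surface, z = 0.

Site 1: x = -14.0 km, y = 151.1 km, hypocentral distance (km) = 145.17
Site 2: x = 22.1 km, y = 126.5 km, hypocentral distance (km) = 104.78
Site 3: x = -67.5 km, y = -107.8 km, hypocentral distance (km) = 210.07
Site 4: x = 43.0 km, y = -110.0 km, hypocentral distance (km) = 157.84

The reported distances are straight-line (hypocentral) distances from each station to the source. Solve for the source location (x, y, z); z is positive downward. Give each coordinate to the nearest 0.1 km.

Each station gives a sphere (x−x_i)² + (y−y_i)² + z² = d_i² (stations at z=0).
Subtracting the Site 1 sphere from Site 2 and Site 3: z² cancels, leaving linear equations in x and y:
72.2 x − 49.2 y = 3558.93
-107.0 x − 517.8 y = -29905.20
Solving: x ≈ 77.707, y ≈ 41.697 km (keep extra digits for the depth step; rounded: 77.7, 41.7).
Then from the Site 1 sphere: z² = 145.17² − (x + 14.0)² − (y − 151.1)² with x = 77.707, y = 41.697, so z ≈ 26.365 ≈ 26.4 km.

(77.7, 41.7, 26.4)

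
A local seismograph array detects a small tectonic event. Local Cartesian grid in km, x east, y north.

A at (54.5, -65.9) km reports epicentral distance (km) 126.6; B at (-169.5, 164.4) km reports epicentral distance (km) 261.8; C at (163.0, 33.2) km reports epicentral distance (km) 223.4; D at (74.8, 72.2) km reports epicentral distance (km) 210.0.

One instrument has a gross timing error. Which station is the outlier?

Solve using three stations at a time. Using A, B, D (subtract circle equations pairwise → linear system) gives (x, y) ≈ (-71.6, -78.5).
Distances from that point to each station vs reported:
  A: calculated 126.7 vs reported 126.6 → residual 0.1 km
  B: calculated 261.9 vs reported 261.8 → residual 0.1 km
  C: calculated 259.8 vs reported 223.4 → residual 36.4 km
  D: calculated 210.1 vs reported 210.0 → residual 0.1 km
A, B, D are mutually consistent (residuals ≈ 0); C is off by 36.4 km.

C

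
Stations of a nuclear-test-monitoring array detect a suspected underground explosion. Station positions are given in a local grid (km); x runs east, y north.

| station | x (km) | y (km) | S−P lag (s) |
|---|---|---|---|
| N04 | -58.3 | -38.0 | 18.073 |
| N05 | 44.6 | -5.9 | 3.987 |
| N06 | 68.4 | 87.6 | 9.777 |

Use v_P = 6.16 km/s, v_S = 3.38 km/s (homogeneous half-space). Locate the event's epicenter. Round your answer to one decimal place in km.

Distance from S−P lag: d = Δt · v_P v_S / (v_P − v_S) = Δt · (6.16·3.38)/(6.16−3.38) ≈ 7.4895·Δt.
So d_N04 = 135.36, d_N05 = 29.86, d_N06 = 73.22 km.
Circle about each station: (x + 58.3)² + (y + 38.0)² = 135.36²; (x − 44.6)² + (y + 5.9)² = 29.86²; (x − 68.4)² + (y − 87.6)² = 73.22².
Subtracting the N04 equation from the N05 and N06 equations removes the quadratic terms:
205.8 x + 64.2 y = 14611.79
253.4 x + 251.2 y = 20470.59
Solving the 2×2 system: x ≈ 66.5, y ≈ 14.4 km.
Check against N04 (with the unrounded x, y): √((x + 58.3)²+(y + 38.0)²) = 135.36 ≈ 135.36 km. ✓

66.5 km east, 14.4 km north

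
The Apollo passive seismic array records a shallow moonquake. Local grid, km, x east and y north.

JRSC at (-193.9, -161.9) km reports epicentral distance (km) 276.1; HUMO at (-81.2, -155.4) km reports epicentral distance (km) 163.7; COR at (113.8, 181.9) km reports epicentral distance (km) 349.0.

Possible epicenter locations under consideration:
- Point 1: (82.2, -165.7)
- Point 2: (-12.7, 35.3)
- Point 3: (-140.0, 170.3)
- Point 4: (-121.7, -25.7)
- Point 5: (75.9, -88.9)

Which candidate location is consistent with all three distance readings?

For each candidate, compare |candidate − station| to the reported distance:
Point 1: residuals JRSC 0.0, HUMO 0.0, COR 0.0 → max 0.0 km
Point 2: residuals JRSC 8.3, HUMO 38.9, COR 155.4 → max 155.4 km
Point 3: residuals JRSC 60.4, HUMO 167.3, COR 94.9 → max 167.3 km
Point 4: residuals JRSC 121.9, HUMO 27.8, COR 35.1 → max 121.9 km
Point 5: residuals JRSC 3.4, HUMO 6.9, COR 75.6 → max 75.6 km
Only Point 1 has all residuals ≈ 0.

Point 1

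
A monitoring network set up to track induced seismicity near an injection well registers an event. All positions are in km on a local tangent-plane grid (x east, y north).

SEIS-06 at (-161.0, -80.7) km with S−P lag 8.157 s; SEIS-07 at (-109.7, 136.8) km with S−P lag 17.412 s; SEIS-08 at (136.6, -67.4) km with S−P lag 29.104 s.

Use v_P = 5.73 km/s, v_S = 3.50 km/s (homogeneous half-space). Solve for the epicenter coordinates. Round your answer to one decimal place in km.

-120.7 km east, -19.4 km north

Distance from S−P lag: d = Δt · v_P v_S / (v_P − v_S) = Δt · (5.73·3.50)/(5.73−3.50) ≈ 8.9933·Δt.
So d_SEIS-06 = 73.36, d_SEIS-07 = 156.59, d_SEIS-08 = 261.74 km.
Circle about each station: (x + 161.0)² + (y + 80.7)² = 73.36²; (x + 109.7)² + (y − 136.8)² = 156.59²; (x − 136.6)² + (y + 67.4)² = 261.74².
Subtracting pairs of circle equations eliminates x²+y² and gives linear equations (the radical axes):
102.6 x + 435.0 y = -20823.90
595.2 x + 26.6 y = -72357.31
Solving the 2×2 system: x ≈ -120.7, y ≈ -19.4 km.
Check against SEIS-06 (with the unrounded x, y): √((x + 161.0)²+(y + 80.7)²) = 73.36 ≈ 73.36 km. ✓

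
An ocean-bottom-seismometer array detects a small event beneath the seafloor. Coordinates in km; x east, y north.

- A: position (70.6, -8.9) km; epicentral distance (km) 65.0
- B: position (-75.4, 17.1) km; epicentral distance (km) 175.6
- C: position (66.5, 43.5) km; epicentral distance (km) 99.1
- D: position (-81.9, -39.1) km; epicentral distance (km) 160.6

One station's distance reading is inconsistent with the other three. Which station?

Solve using three stations at a time. Using A, B, D (subtract circle equations pairwise → linear system) gives (x, y) ≈ (74.9, -73.6).
Distances from that point to each station vs reported:
  A: calculated 64.9 vs reported 65.0 → residual 0.1 km
  B: calculated 175.6 vs reported 175.6 → residual 0.0 km
  C: calculated 117.4 vs reported 99.1 → residual 18.3 km
  D: calculated 160.5 vs reported 160.6 → residual 0.1 km
A, B, D are mutually consistent (residuals ≈ 0); C is off by 18.3 km.

C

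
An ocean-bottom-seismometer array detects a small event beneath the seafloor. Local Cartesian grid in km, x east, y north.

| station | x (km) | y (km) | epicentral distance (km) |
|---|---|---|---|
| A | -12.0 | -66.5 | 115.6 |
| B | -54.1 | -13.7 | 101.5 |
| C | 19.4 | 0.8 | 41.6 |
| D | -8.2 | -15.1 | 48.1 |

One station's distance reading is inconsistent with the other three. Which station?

D

Solve using three stations at a time. Using A, B, C (subtract circle equations pairwise → linear system) gives (x, y) ≈ (31.7, 40.5).
Distances from that point to each station vs reported:
  A: calculated 115.6 vs reported 115.6 → residual 0.0 km
  B: calculated 101.5 vs reported 101.5 → residual 0.0 km
  C: calculated 41.6 vs reported 41.6 → residual 0.0 km
  D: calculated 68.4 vs reported 48.1 → residual 20.3 km
A, B, C are mutually consistent (residuals ≈ 0); D is off by 20.3 km.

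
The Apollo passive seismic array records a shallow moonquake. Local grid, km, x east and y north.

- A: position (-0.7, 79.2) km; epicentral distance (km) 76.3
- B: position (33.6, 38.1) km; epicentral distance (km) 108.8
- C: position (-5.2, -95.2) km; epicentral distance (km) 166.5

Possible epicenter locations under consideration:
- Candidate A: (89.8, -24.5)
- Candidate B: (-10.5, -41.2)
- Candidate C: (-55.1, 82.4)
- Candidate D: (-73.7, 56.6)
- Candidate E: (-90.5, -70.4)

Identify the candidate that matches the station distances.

Candidate D

For each candidate, compare |candidate − station| to the reported distance:
Candidate A: residuals A 61.3, B 24.7, C 48.1 → max 61.3 km
Candidate B: residuals A 44.5, B 18.1, C 112.2 → max 112.2 km
Candidate C: residuals A 21.8, B 9.7, C 18.0 → max 21.8 km
Candidate D: residuals A 0.1, B 0.1, C 0.0 → max 0.1 km
Candidate E: residuals A 98.2, B 56.0, C 77.7 → max 98.2 km
Only Candidate D has all residuals ≈ 0.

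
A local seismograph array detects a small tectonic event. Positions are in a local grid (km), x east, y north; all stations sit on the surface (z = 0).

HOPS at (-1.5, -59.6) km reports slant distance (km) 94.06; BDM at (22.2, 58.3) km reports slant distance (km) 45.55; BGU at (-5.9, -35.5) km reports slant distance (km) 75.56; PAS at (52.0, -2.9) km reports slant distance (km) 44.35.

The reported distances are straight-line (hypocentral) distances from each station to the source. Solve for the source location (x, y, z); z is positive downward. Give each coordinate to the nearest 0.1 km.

Each station gives a sphere (x−x_i)² + (y−y_i)² + z² = d_i² (stations at z=0).
Subtracting the HOPS sphere from BDM and BGU: z² cancels, leaving linear equations in x and y:
47.4 x + 235.8 y = 7109.80
-8.8 x + 48.2 y = 878.62
Solving: x ≈ 31.083, y ≈ 23.904 km (keep extra digits for the depth step; rounded: 31.1, 23.9).
Then from the HOPS sphere: z² = 94.06² − (x + 1.5)² − (y + 59.6)² with x = 31.083, y = 23.904, so z ≈ 28.508 ≈ 28.5 km.

x ≈ 31.1 km, y ≈ 23.9 km, depth ≈ 28.5 km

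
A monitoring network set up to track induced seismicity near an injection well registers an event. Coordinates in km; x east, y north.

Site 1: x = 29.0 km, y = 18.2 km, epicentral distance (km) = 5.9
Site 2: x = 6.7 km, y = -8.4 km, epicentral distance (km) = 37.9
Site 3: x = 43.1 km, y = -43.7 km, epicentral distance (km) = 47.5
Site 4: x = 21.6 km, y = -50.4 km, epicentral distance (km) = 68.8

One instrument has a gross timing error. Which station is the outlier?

Site 3

Solve using three stations at a time. Using Site 1, Site 2, Site 4 (subtract circle equations pairwise → linear system) gives (x, y) ≈ (34.7, 17.1).
Distances from that point to each station vs reported:
  Site 1: calculated 5.8 vs reported 5.9 → residual 0.1 km
  Site 2: calculated 37.9 vs reported 37.9 → residual 0.0 km
  Site 3: calculated 61.4 vs reported 47.5 → residual 13.9 km
  Site 4: calculated 68.8 vs reported 68.8 → residual 0.0 km
Site 1, Site 2, Site 4 are mutually consistent (residuals ≈ 0); Site 3 is off by 13.9 km.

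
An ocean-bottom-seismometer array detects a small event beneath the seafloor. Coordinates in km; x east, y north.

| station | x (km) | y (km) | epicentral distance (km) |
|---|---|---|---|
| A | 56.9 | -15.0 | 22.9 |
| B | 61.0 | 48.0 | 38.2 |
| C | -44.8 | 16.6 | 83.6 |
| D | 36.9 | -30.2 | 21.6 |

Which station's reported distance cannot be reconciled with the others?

Solve using three stations at a time. Using A, C, D (subtract circle equations pairwise → linear system) gives (x, y) ≈ (34.9, -8.7).
Distances from that point to each station vs reported:
  A: calculated 22.9 vs reported 22.9 → residual 0.0 km
  B: calculated 62.4 vs reported 38.2 → residual 24.2 km
  C: calculated 83.6 vs reported 83.6 → residual 0.0 km
  D: calculated 21.6 vs reported 21.6 → residual 0.0 km
A, C, D are mutually consistent (residuals ≈ 0); B is off by 24.2 km.

B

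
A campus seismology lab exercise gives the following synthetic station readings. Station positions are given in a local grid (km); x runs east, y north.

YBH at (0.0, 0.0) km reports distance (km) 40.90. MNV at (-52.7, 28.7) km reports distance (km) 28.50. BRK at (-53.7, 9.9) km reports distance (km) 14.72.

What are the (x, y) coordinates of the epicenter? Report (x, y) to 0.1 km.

x ≈ -40.8 km, y ≈ 2.8 km

Circle about each station: x² + y² = 40.90²; (x + 52.7)² + (y − 28.7)² = 28.50²; (x + 53.7)² + (y − 9.9)² = 14.72².
Subtracting the YBH equation from the MNV and BRK equations removes the quadratic terms:
-105.4 x + 57.4 y = 4461.54
-107.4 x + 19.8 y = 4437.83
Solving the 2×2 system: x ≈ -40.8, y ≈ 2.8 km.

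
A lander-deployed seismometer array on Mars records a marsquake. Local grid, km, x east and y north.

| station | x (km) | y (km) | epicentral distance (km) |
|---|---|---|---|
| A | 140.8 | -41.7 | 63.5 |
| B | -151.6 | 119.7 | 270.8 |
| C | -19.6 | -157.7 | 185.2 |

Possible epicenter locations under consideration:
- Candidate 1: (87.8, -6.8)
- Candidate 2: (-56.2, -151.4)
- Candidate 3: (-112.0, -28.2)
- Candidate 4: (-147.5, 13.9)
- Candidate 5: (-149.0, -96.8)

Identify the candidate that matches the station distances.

For each candidate, compare |candidate − station| to the reported distance:
Candidate 1: residuals A 0.0, B 0.0, C 0.0 → max 0.0 km
Candidate 2: residuals A 162.0, B 16.6, C 148.1 → max 162.0 km
Candidate 3: residuals A 189.7, B 117.7, C 26.1 → max 189.7 km
Candidate 4: residuals A 230.1, B 164.9, C 28.8 → max 230.1 km
Candidate 5: residuals A 231.5, B 54.3, C 42.2 → max 231.5 km
Only Candidate 1 has all residuals ≈ 0.

Candidate 1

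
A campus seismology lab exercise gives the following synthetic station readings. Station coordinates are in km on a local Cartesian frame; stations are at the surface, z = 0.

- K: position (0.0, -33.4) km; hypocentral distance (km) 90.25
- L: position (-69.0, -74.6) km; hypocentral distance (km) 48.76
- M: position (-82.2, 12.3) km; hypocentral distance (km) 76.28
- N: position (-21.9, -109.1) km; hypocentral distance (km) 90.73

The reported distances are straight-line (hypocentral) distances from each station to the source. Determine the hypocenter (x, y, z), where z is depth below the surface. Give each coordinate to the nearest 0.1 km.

(-77.9, -51.3, 41.9)

Each station gives a sphere (x−x_i)² + (y−y_i)² + z² = d_i² (stations at z=0).
Subtracting the K sphere from L and M: z² cancels, leaving linear equations in x and y:
-138.0 x − 82.4 y = 14978.12
-164.4 x + 91.4 y = 8118.99
Solving: x ≈ -77.906, y ≈ -51.299 km (keep extra digits for the depth step; rounded: -77.9, -51.3).
Then from the K sphere: z² = 90.25² − x² − (y + 33.4)² with x = -77.906, y = -51.299, so z ≈ 41.897 ≈ 41.9 km.
Check against N (with the unrounded solution): distance 90.74 ≈ 90.73 km. ✓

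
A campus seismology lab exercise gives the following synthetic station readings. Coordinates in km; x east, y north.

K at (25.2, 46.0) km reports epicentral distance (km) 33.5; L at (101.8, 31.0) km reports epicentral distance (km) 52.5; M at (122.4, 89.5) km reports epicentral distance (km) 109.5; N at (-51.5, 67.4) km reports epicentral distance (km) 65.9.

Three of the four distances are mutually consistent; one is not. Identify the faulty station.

Solve using three stations at a time. Using K, M, N (subtract circle equations pairwise → linear system) gives (x, y) ≈ (13.6, 77.3).
Distances from that point to each station vs reported:
  K: calculated 33.4 vs reported 33.5 → residual 0.1 km
  L: calculated 99.6 vs reported 52.5 → residual 47.1 km
  M: calculated 109.5 vs reported 109.5 → residual 0.0 km
  N: calculated 65.9 vs reported 65.9 → residual 0.0 km
K, M, N are mutually consistent (residuals ≈ 0); L is off by 47.1 km.

L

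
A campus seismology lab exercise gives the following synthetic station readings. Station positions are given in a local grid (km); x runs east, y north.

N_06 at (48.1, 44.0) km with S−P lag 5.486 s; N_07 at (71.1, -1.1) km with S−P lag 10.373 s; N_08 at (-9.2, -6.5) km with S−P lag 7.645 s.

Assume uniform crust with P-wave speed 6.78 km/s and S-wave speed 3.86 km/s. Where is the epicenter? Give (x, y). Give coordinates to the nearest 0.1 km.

x ≈ 2.0 km, y ≈ 61.1 km

Distance from S−P lag: d = Δt · v_P v_S / (v_P − v_S) = Δt · (6.78·3.86)/(6.78−3.86) ≈ 8.9626·Δt.
So d_N_06 = 49.17, d_N_07 = 92.97, d_N_08 = 68.52 km.
Circle about each station: (x − 48.1)² + (y − 44.0)² = 49.17²; (x − 71.1)² + (y + 1.1)² = 92.97²; (x + 9.2)² + (y + 6.5)² = 68.52².
Subtracting the N_06 equation from the N_07 and N_08 equations removes the quadratic terms:
46.0 x − 90.2 y = -5418.92
-114.6 x − 101.0 y = -6400.02
Solving the 2×2 system: x ≈ 2.0, y ≈ 61.1 km.
Check against N_06 (with the unrounded x, y): √((x − 48.1)²+(y − 44.0)²) = 49.17 ≈ 49.17 km. ✓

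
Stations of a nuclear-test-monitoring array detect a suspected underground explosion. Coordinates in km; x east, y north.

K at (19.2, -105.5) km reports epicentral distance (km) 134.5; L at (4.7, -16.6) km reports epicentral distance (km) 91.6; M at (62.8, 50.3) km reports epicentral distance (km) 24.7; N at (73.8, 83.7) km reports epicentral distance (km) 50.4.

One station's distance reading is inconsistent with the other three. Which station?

K

Solve using three stations at a time. Using L, M, N (subtract circle equations pairwise → linear system) gives (x, y) ≈ (81.1, 33.9).
Distances from that point to each station vs reported:
  K: calculated 152.5 vs reported 134.5 → residual 18.0 km
  L: calculated 91.6 vs reported 91.6 → residual 0.0 km
  M: calculated 24.6 vs reported 24.7 → residual 0.1 km
  N: calculated 50.3 vs reported 50.4 → residual 0.1 km
L, M, N are mutually consistent (residuals ≈ 0); K is off by 18.0 km.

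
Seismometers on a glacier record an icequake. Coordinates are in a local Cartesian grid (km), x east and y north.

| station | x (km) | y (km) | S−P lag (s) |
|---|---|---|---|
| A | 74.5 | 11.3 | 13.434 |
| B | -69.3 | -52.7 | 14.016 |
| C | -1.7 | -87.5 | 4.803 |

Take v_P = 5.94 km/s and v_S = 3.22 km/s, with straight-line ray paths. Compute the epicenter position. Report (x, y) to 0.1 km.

x ≈ 27.6 km, y ≈ -70.7 km

Distance from S−P lag: d = Δt · v_P v_S / (v_P − v_S) = Δt · (5.94·3.22)/(5.94−3.22) ≈ 7.0319·Δt.
So d_A = 94.47, d_B = 98.56, d_C = 33.77 km.
Circle about each station: (x − 74.5)² + (y − 11.3)² = 94.47²; (x + 69.3)² + (y + 52.7)² = 98.56²; (x + 1.7)² + (y + 87.5)² = 33.77².
Subtracting the A equation from the B and C equations removes the quadratic terms:
-287.6 x − 128.0 y = 1112.35
-152.4 x − 197.6 y = 9765.37
Solving the 2×2 system: x ≈ 27.6, y ≈ -70.7 km.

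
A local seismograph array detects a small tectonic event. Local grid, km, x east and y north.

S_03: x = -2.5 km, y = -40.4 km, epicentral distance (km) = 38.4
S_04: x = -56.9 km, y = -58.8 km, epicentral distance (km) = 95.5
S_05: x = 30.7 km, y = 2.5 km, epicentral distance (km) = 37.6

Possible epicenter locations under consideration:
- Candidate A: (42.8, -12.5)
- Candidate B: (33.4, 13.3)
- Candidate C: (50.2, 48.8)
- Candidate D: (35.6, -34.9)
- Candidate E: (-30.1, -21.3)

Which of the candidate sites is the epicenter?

For each candidate, compare |candidate − station| to the reported distance:
Candidate A: residuals S_03 14.8, S_04 14.4, S_05 18.3 → max 18.3 km
Candidate B: residuals S_03 26.2, S_04 20.1, S_05 26.5 → max 26.5 km
Candidate C: residuals S_03 65.2, S_04 56.3, S_05 12.6 → max 65.2 km
Candidate D: residuals S_03 0.1, S_04 0.0, S_05 0.1 → max 0.1 km
Candidate E: residuals S_03 4.8, S_04 49.4, S_05 27.7 → max 49.4 km
Only Candidate D has all residuals ≈ 0.

Candidate D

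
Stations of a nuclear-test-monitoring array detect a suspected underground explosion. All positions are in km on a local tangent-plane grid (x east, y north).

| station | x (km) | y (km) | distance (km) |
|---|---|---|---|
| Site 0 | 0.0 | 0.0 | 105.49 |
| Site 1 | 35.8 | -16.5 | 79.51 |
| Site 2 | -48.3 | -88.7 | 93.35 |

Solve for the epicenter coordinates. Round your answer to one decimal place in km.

Circle about each station: x² + y² = 105.49²; (x − 35.8)² + (y + 16.5)² = 79.51²; (x + 48.3)² + (y + 88.7)² = 93.35².
Subtracting the Site 0 equation from the Site 1 and Site 2 equations removes the quadratic terms:
71.6 x − 33.0 y = 6360.19
-96.6 x − 177.4 y = 12614.50
Solving the 2×2 system: x ≈ 44.8, y ≈ -95.5 km.

x ≈ 44.8 km, y ≈ -95.5 km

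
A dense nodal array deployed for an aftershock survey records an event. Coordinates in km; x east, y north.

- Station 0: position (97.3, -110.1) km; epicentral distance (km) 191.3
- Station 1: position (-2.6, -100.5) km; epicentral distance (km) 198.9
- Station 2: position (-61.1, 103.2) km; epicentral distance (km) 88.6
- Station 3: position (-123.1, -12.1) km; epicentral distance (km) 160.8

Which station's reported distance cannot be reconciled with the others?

Solve using three stations at a time. Using Station 0, Station 2, Station 3 (subtract circle equations pairwise → linear system) gives (x, y) ≈ (18.4, 64.2).
Distances from that point to each station vs reported:
  Station 0: calculated 191.3 vs reported 191.3 → residual 0.0 km
  Station 1: calculated 166.0 vs reported 198.9 → residual 32.9 km
  Station 2: calculated 88.6 vs reported 88.6 → residual 0.0 km
  Station 3: calculated 160.8 vs reported 160.8 → residual 0.0 km
Station 0, Station 2, Station 3 are mutually consistent (residuals ≈ 0); Station 1 is off by 32.9 km.

Station 1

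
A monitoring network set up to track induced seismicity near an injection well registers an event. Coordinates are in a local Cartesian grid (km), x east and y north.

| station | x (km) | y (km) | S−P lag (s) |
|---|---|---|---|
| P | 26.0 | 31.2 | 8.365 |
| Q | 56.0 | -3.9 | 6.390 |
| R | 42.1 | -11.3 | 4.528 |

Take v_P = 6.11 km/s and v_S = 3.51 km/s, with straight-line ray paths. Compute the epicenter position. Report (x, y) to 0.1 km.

Distance from S−P lag: d = Δt · v_P v_S / (v_P − v_S) = Δt · (6.11·3.51)/(6.11−3.51) ≈ 8.2485·Δt.
So d_P = 69.00, d_Q = 52.71, d_R = 37.35 km.
Circle about each station: (x − 26.0)² + (y − 31.2)² = 69.00²; (x − 56.0)² + (y + 3.9)² = 52.71²; (x − 42.1)² + (y + 11.3)² = 37.35².
Subtracting the P equation from the Q and R equations removes the quadratic terms:
60.0 x − 70.2 y = 3484.43
32.2 x − 85.0 y = 3616.64
Solving the 2×2 system: x ≈ 14.9, y ≈ -36.9 km.

x ≈ 14.9 km, y ≈ -36.9 km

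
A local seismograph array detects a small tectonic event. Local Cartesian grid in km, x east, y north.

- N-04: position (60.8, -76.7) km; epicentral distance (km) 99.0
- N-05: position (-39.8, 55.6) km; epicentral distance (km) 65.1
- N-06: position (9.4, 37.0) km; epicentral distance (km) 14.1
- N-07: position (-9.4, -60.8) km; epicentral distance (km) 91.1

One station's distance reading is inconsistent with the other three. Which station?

N-04

Solve using three stations at a time. Using N-05, N-06, N-07 (subtract circle equations pairwise → linear system) gives (x, y) ≈ (18.2, 26.0).
Distances from that point to each station vs reported:
  N-04: calculated 111.2 vs reported 99.0 → residual 12.2 km
  N-05: calculated 65.1 vs reported 65.1 → residual 0.0 km
  N-06: calculated 14.1 vs reported 14.1 → residual 0.0 km
  N-07: calculated 91.1 vs reported 91.1 → residual 0.0 km
N-05, N-06, N-07 are mutually consistent (residuals ≈ 0); N-04 is off by 12.2 km.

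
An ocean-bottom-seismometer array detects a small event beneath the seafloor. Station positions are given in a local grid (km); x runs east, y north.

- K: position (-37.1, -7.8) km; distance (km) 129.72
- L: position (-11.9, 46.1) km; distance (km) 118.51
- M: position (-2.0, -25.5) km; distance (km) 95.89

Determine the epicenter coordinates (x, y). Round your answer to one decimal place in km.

Circle about each station: (x + 37.1)² + (y + 7.8)² = 129.72²; (x + 11.9)² + (y − 46.1)² = 118.51²; (x + 2.0)² + (y + 25.5)² = 95.89².
Subtracting pairs of circle equations eliminates x²+y² and gives linear equations (the radical axes):
50.4 x + 107.8 y = 3612.23
70.2 x − 35.4 y = 6849.39
Solving the 2×2 system: x ≈ 92.6, y ≈ -9.8 km.
Check against K (with the unrounded x, y): √((x + 37.1)²+(y + 7.8)²) = 129.74 ≈ 129.72 km. ✓

(92.6, -9.8)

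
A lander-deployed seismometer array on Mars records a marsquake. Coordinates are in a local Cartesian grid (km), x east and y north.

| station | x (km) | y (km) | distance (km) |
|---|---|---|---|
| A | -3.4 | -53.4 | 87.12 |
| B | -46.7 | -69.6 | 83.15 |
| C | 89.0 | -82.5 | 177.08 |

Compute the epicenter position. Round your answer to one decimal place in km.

(-60.5, 12.4)

Circle about each station: (x + 3.4)² + (y + 53.4)² = 87.12²; (x + 46.7)² + (y + 69.6)² = 83.15²; (x − 89.0)² + (y + 82.5)² = 177.08².
Subtracting pairs of circle equations eliminates x²+y² and gives linear equations (the radical axes):
-86.6 x − 32.4 y = 4837.90
184.8 x − 58.2 y = -11903.30
Solving the 2×2 system: x ≈ -60.5, y ≈ 12.4 km.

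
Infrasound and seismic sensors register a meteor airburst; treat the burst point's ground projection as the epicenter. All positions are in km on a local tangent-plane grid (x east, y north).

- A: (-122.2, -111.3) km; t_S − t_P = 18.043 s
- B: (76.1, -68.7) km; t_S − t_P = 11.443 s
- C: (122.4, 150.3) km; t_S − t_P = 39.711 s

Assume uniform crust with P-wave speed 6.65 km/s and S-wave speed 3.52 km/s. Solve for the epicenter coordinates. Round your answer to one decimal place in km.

Distance from S−P lag: d = Δt · v_P v_S / (v_P − v_S) = Δt · (6.65·3.52)/(6.65−3.52) ≈ 7.4786·Δt.
So d_A = 134.94, d_B = 85.58, d_C = 296.98 km.
Circle about each station: (x + 122.2)² + (y + 111.3)² = 134.94²; (x − 76.1)² + (y + 68.7)² = 85.58²; (x − 122.4)² + (y − 150.3)² = 296.98².
Subtracting pairs of circle equations eliminates x²+y² and gives linear equations (the radical axes):
396.6 x + 85.2 y = -5924.76
489.2 x + 523.2 y = -59737.00
Solving the 2×2 system: x ≈ 12.0, y ≈ -125.4 km.
Check against A (with the unrounded x, y): √((x + 122.2)²+(y + 111.3)²) = 134.94 ≈ 134.94 km. ✓

x ≈ 12.0 km, y ≈ -125.4 km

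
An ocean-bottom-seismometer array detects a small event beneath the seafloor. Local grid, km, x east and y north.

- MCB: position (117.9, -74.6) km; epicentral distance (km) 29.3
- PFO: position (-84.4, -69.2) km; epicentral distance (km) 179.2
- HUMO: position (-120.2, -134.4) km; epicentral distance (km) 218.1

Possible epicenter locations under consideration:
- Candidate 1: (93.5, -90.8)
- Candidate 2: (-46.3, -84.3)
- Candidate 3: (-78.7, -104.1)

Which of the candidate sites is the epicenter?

Candidate 1

For each candidate, compare |candidate − station| to the reported distance:
Candidate 1: residuals MCB 0.0, PFO 0.0, HUMO 0.0 → max 0.0 km
Candidate 2: residuals MCB 135.2, PFO 138.2, HUMO 128.8 → max 138.2 km
Candidate 3: residuals MCB 169.5, PFO 143.8, HUMO 166.7 → max 169.5 km
Only Candidate 1 has all residuals ≈ 0.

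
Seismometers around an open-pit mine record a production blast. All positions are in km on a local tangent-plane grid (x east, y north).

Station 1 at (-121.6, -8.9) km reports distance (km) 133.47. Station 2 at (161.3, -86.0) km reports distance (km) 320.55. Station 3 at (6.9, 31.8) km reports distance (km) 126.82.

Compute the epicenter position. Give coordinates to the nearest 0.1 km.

(-84.8, 119.4)

Circle about each station: (x + 121.6)² + (y + 8.9)² = 133.47²; (x − 161.3)² + (y + 86.0)² = 320.55²; (x − 6.9)² + (y − 31.8)² = 126.82².
Subtracting the Station 1 equation from the Station 2 and Station 3 equations removes the quadratic terms:
565.8 x − 154.2 y = -66390.14
257.0 x + 81.4 y = -12075.99
Solving the 2×2 system: x ≈ -84.8, y ≈ 119.4 km.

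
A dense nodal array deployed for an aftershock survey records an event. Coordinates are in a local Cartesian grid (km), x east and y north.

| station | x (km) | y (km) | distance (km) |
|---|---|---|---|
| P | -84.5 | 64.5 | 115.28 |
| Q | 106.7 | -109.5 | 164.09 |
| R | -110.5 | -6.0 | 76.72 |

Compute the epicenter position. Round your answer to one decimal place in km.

(-43.4, -43.2)

Circle about each station: (x + 84.5)² + (y − 64.5)² = 115.28²; (x − 106.7)² + (y + 109.5)² = 164.09²; (x + 110.5)² + (y + 6.0)² = 76.72².
Subtracting pairs of circle equations eliminates x²+y² and gives linear equations (the radical axes):
382.4 x − 348.0 y = -1561.41
-52.0 x − 141.0 y = 8349.27
Solving the 2×2 system: x ≈ -43.4, y ≈ -43.2 km.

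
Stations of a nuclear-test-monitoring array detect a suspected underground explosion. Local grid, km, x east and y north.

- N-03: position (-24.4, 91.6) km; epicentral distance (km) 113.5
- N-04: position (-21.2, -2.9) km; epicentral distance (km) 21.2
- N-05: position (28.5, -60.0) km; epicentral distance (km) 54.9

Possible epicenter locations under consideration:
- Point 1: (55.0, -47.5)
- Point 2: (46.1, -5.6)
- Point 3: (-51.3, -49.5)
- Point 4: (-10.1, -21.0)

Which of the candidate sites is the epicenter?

Point 4

For each candidate, compare |candidate − station| to the reported distance:
Point 1: residuals N-03 46.7, N-04 67.1, N-05 25.6 → max 67.1 km
Point 2: residuals N-03 6.6, N-04 46.2, N-05 2.3 → max 46.2 km
Point 3: residuals N-03 30.1, N-04 34.3, N-05 25.6 → max 34.3 km
Point 4: residuals N-03 0.0, N-04 0.0, N-05 0.0 → max 0.0 km
Only Point 4 has all residuals ≈ 0.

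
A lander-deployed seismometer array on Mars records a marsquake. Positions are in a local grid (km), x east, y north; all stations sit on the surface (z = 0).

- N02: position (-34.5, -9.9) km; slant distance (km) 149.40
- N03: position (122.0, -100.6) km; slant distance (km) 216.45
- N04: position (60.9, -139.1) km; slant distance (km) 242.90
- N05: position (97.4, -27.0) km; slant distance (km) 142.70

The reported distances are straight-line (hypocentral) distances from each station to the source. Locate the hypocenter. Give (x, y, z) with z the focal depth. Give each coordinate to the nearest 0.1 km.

Each station gives a sphere (x−x_i)² + (y−y_i)² + z² = d_i² (stations at z=0).
Subtracting the N02 sphere from N03 and N04: z² cancels, leaving linear equations in x and y:
313.0 x − 181.4 y = -814.14
190.8 x − 258.4 y = -14910.69
Solving: x ≈ 53.912, y ≈ 97.512 km (keep extra digits for the depth step; rounded: 53.9, 97.5).
Then from the N02 sphere: z² = 149.40² − (x + 34.5)² − (y + 9.9)² with x = 53.912, y = 97.512, so z ≈ 54.464 ≈ 54.5 km.
Check against N05 (with the unrounded solution): distance 142.69 ≈ 142.70 km. ✓

(53.9, 97.5, 54.5)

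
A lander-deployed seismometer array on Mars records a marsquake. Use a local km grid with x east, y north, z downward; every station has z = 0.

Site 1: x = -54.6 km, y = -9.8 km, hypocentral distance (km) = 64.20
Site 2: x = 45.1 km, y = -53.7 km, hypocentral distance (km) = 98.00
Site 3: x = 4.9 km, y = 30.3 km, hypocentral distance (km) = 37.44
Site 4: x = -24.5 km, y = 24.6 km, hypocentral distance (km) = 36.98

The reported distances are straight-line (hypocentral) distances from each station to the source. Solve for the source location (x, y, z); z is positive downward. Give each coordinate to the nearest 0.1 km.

x ≈ -9.1 km, y ≈ 20.8 km, depth ≈ 33.4 km

Each station gives a sphere (x−x_i)² + (y−y_i)² + z² = d_i² (stations at z=0).
Subtracting the Site 1 sphere from Site 2 and Site 3: z² cancels, leaving linear equations in x and y:
199.4 x − 87.8 y = -3641.86
119.0 x + 80.2 y = 584.79
Solving: x ≈ -9.105, y ≈ 20.801 km (keep extra digits for the depth step; rounded: -9.1, 20.8).
Then from the Site 1 sphere: z² = 64.20² − (x + 54.6)² − (y + 9.8)² with x = -9.105, y = 20.801, so z ≈ 33.398 ≈ 33.4 km.
Check against Site 4 (with the unrounded solution): distance 36.97 ≈ 36.98 km. ✓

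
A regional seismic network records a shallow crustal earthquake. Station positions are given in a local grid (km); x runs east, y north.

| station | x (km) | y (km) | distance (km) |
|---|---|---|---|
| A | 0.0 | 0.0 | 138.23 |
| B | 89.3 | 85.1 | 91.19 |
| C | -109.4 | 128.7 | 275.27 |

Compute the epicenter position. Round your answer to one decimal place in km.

(138.0, 8.0)

Circle about each station: x² + y² = 138.23²; (x − 89.3)² + (y − 85.1)² = 91.19²; (x + 109.4)² + (y − 128.7)² = 275.27².
Subtracting the A equation from the B and C equations removes the quadratic terms:
178.6 x + 170.2 y = 26008.42
-218.8 x + 257.4 y = -28133.99
Solving the 2×2 system: x ≈ 138.0, y ≈ 8.0 km.
Check against A (with the unrounded x, y): √(x²+y²) = 138.23 ≈ 138.23 km. ✓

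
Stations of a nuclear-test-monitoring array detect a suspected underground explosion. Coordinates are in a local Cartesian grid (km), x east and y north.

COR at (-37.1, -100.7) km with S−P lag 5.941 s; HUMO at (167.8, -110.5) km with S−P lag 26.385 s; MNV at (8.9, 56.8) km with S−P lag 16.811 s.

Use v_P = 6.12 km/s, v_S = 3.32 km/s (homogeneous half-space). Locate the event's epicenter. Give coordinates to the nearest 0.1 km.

(-17.5, -62.3)

Distance from S−P lag: d = Δt · v_P v_S / (v_P − v_S) = Δt · (6.12·3.32)/(6.12−3.32) ≈ 7.2566·Δt.
So d_COR = 43.11, d_HUMO = 191.46, d_MNV = 121.99 km.
Circle about each station: (x + 37.1)² + (y + 100.7)² = 43.11²; (x − 167.8)² + (y + 110.5)² = 191.46²; (x − 8.9)² + (y − 56.8)² = 121.99².
Subtracting the COR equation from the HUMO and MNV equations removes the quadratic terms:
409.8 x − 19.6 y = -5948.27
92.0 x + 315.0 y = -21234.54
Solving the 2×2 system: x ≈ -17.5, y ≈ -62.3 km.
Check against COR (with the unrounded x, y): √((x + 37.1)²+(y + 100.7)²) = 43.11 ≈ 43.11 km. ✓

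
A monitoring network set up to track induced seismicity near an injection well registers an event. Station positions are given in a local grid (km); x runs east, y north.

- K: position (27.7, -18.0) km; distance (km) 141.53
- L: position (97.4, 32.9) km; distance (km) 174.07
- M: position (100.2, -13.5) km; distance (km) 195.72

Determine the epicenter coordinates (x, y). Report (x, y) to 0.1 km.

-68.4 km east, 85.9 km north

Circle about each station: (x − 27.7)² + (y + 18.0)² = 141.53²; (x − 97.4)² + (y − 32.9)² = 174.07²; (x − 100.2)² + (y + 13.5)² = 195.72².
Subtracting the K equation from the L and M equations removes the quadratic terms:
139.4 x + 101.8 y = -791.74
145.0 x + 9.0 y = -9144.58
Solving the 2×2 system: x ≈ -68.4, y ≈ 85.9 km.
Check against K (with the unrounded x, y): √((x − 27.7)²+(y + 18.0)²) = 141.51 ≈ 141.53 km. ✓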